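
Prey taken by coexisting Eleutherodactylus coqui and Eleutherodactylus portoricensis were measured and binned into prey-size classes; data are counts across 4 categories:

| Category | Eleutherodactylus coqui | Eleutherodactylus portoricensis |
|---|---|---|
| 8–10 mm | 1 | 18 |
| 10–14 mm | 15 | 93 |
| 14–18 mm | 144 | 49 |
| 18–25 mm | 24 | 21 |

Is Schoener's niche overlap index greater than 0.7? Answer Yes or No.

No

Proportions for Eleutherodactylus coqui (n=184): 1/184=0.0054, 15/184=0.0815, 144/184=0.7826, 24/184=0.1304
Proportions for Eleutherodactylus portoricensis (n=181): 18/181=0.0994, 93/181=0.5138, 49/181=0.2707, 21/181=0.1160
Σ|p₁ᵢ − p₂ᵢ| = 0.0940 + 0.4323 + 0.5119 + 0.0144 = 1.0526
D = 1 − ½ × 1.0526 = 1 − 0.52630 = 0.47370
D = 0.47370 < 0.7 → No.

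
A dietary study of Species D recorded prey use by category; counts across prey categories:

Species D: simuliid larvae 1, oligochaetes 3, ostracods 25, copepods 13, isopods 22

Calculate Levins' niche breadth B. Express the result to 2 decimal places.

3.18

Proportions for Species D (n=64): 1/64=0.0156, 3/64=0.0469, 25/64=0.3906, 13/64=0.2031, 22/64=0.3438
Σpᵢ² = 0.0156² + 0.0469² + 0.3906² + 0.2031² + 0.3438² = 0.000243 + 0.002200 + 0.152568 + 0.041250 + 0.118198 = 0.314459
B = 1 / 0.314459 = 3.1801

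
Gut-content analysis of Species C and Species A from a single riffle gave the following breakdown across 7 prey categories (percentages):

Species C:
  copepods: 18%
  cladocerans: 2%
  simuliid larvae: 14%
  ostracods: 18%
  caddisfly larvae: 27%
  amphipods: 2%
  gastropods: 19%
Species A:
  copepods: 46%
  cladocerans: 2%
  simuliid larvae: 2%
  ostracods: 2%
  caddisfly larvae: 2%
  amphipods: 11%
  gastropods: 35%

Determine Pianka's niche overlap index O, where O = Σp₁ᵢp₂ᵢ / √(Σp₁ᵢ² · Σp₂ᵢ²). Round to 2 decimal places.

0.63

Convert percentages to proportions (divide by 100).
Σ p₁ᵢp₂ᵢ = 0.0828 + 0.0004 + 0.0028 + 0.0036 + 0.0054 + 0.0022 + 0.0665 = 0.1637
Σp_1ᵢ² = 0.18² + 0.02² + 0.14² + 0.18² + 0.27² + 0.02² + 0.19² = 0.0324 + 0.0004 + 0.0196 + 0.0324 + 0.0729 + 0.0004 + 0.0361 = 0.1942
Σp_2ᵢ² = 0.46² + 0.02² + 0.02² + 0.02² + 0.02² + 0.11² + 0.35² = 0.2116 + 0.0004 + 0.0004 + 0.0004 + 0.0004 + 0.0121 + 0.1225 = 0.3478
O = 0.1637 / √(0.1942 × 0.3478) = 0.1637 / 0.25989 = 0.6299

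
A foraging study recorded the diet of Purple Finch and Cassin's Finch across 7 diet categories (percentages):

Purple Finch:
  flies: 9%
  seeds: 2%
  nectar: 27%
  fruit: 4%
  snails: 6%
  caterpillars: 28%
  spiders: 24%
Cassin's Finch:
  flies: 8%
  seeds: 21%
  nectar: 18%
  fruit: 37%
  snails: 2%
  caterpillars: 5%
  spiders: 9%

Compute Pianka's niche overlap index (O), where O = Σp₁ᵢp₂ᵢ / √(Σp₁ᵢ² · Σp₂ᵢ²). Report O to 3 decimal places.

0.492

Convert percentages to proportions (divide by 100).
Σ p₁ᵢp₂ᵢ = 0.0072 + 0.0042 + 0.0486 + 0.0148 + 0.0012 + 0.0140 + 0.0216 = 0.1116
Σp_1ᵢ² = 0.09² + 0.02² + 0.27² + 0.04² + 0.06² + 0.28² + 0.24² = 0.0081 + 0.0004 + 0.0729 + 0.0016 + 0.0036 + 0.0784 + 0.0576 = 0.2226
Σp_2ᵢ² = 0.08² + 0.21² + 0.18² + 0.37² + 0.02² + 0.05² + 0.09² = 0.0064 + 0.0441 + 0.0324 + 0.1369 + 0.0004 + 0.0025 + 0.0081 = 0.2308
O = 0.1116 / √(0.2226 × 0.2308) = 0.1116 / 0.226663 = 0.49236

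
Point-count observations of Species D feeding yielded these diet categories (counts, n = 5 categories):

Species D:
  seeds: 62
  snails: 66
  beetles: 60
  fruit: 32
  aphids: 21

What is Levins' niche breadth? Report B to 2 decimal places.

4.38

Proportions for Species D (n=241): 62/241=0.2573, 66/241=0.2739, 60/241=0.2490, 32/241=0.1328, 21/241=0.0871
Σpᵢ² = 0.2573² + 0.2739² + 0.2490² + 0.1328² + 0.0871² = 0.066203 + 0.075021 + 0.062001 + 0.017636 + 0.007586 = 0.228447
B = 1 / 0.228447 = 4.3774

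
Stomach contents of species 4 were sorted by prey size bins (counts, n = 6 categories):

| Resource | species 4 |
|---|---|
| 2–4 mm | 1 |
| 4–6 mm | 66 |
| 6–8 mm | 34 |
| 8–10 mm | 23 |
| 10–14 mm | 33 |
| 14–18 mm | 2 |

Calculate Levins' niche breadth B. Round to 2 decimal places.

Proportions for species 4 (n=159): 1/159=0.0063, 66/159=0.4151, 34/159=0.2138, 23/159=0.1447, 33/159=0.2075, 2/159=0.0126
Σpᵢ² = 0.0063² + 0.4151² + 0.2138² + 0.1447² + 0.2075² + 0.0126² = 0.000040 + 0.172308 + 0.045710 + 0.020938 + 0.043056 + 0.000159 = 0.282211
B = 1 / 0.282211 = 3.5434

3.54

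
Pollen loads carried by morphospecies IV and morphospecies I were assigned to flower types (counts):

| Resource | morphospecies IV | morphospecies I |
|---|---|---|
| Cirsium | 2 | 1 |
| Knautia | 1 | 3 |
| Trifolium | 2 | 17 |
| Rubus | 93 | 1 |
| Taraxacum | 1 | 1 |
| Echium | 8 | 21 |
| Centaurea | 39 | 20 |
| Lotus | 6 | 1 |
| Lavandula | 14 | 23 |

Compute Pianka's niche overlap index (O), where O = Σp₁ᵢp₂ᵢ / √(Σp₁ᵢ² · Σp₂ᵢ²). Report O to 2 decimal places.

0.34

Proportions for morphospecies IV (n=166): 2/166=0.0120, 1/166=0.0060, 2/166=0.0120, 93/166=0.5602, 1/166=0.0060, 8/166=0.0482, 39/166=0.2349, 6/166=0.0361, 14/166=0.0843
Proportions for morphospecies I (n=88): 1/88=0.0114, 3/88=0.0341, 17/88=0.1932, 1/88=0.0114, 1/88=0.0114, 21/88=0.2386, 20/88=0.2273, 1/88=0.0114, 23/88=0.2614
Σ p₁ᵢp₂ᵢ = 0.000137 + 0.000205 + 0.002318 + 0.006386 + 0.000068 + 0.011501 + 0.053393 + 0.000412 + 0.022036 = 0.096456
Σp_1ᵢ² = 0.0120² + 0.0060² + 0.0120² + 0.5602² + 0.0060² + 0.0482² + 0.2349² + 0.0361² + 0.0843² = 0.000144 + 0.000036 + 0.000144 + 0.313824 + 0.000036 + 0.002323 + 0.055178 + 0.001303 + 0.007106 = 0.380094
Σp_2ᵢ² = 0.0114² + 0.0341² + 0.1932² + 0.0114² + 0.0114² + 0.2386² + 0.2273² + 0.0114² + 0.2614² = 0.000130 + 0.001163 + 0.037326 + 0.000130 + 0.000130 + 0.056930 + 0.051665 + 0.000130 + 0.068330 = 0.215934
O = 0.096456 / √(0.380094 × 0.215934) = 0.096456 / 0.2864877 = 0.3367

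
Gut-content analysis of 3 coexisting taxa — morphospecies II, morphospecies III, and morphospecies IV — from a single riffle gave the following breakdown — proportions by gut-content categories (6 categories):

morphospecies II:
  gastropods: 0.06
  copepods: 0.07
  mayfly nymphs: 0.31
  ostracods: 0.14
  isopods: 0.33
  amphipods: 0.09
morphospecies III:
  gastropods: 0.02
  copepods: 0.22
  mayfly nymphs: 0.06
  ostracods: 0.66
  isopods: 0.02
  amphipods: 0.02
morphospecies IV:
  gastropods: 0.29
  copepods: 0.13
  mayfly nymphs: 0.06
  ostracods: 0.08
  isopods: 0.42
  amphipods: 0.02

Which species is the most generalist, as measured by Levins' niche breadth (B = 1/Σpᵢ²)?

morphospecies II

Σp_IIᵢ² = 0.06² + 0.07² + 0.31² + 0.14² + 0.33² + 0.09² = 0.0036 + 0.0049 + 0.0961 + 0.0196 + 0.1089 + 0.0081 = 0.2412
B_II = 1 / 0.2412 = 4.1459
Σp_IIIᵢ² = 0.02² + 0.22² + 0.06² + 0.66² + 0.02² + 0.02² = 0.0004 + 0.0484 + 0.0036 + 0.4356 + 0.0004 + 0.0004 = 0.4888
B_III = 1 / 0.4888 = 2.0458
Σp_IVᵢ² = 0.29² + 0.13² + 0.06² + 0.08² + 0.42² + 0.02² = 0.0841 + 0.0169 + 0.0036 + 0.0064 + 0.1764 + 0.0004 = 0.2878
B_IV = 1 / 0.2878 = 3.4746
Highest B → broadest niche (most generalist): morphospecies II (B = 4.15).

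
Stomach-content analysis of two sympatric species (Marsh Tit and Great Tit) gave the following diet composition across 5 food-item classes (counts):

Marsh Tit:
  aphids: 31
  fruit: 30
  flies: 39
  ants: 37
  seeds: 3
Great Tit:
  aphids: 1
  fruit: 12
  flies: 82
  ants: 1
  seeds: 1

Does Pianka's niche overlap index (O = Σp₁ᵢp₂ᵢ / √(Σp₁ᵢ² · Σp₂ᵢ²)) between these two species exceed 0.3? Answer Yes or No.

Proportions for Marsh Tit (n=140): 31/140=0.2214, 30/140=0.2143, 39/140=0.2786, 37/140=0.2643, 3/140=0.0214
Proportions for Great Tit (n=97): 1/97=0.0103, 12/97=0.1237, 82/97=0.8454, 1/97=0.0103, 1/97=0.0103
Σ p₁ᵢp₂ᵢ = 0.002280 + 0.026509 + 0.235528 + 0.002722 + 0.000220 = 0.267259
Σp_1ᵢ² = 0.2214² + 0.2143² + 0.2786² + 0.2643² + 0.0214² = 0.049018 + 0.045924 + 0.077618 + 0.069854 + 0.000458 = 0.242872
Σp_2ᵢ² = 0.0103² + 0.1237² + 0.8454² + 0.0103² + 0.0103² = 0.000106 + 0.015302 + 0.714701 + 0.000106 + 0.000106 = 0.730321
O = 0.267259 / √(0.242872 × 0.730321) = 0.267259 / 0.4211585 = 0.6346
O = 0.6346 > 0.3 → Yes.

Yes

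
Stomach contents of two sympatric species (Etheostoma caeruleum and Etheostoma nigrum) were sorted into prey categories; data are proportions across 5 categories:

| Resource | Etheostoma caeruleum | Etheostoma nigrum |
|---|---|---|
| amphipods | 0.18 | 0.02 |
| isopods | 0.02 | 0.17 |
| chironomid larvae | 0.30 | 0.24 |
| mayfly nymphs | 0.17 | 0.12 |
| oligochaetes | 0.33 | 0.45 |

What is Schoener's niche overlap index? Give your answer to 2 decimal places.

0.73

Σ|p₁ᵢ − p₂ᵢ| = 0.16 + 0.15 + 0.06 + 0.05 + 0.12 = 0.54
D = 1 − ½ × 0.54 = 1 − 0.270 = 0.7300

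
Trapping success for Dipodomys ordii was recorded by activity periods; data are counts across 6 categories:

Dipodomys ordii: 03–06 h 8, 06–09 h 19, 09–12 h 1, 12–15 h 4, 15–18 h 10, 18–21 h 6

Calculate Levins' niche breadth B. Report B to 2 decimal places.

3.99

Proportions for Dipodomys ordii (n=48): 8/48=0.1667, 19/48=0.3958, 1/48=0.0208, 4/48=0.0833, 10/48=0.2083, 6/48=0.1250
Σpᵢ² = 0.1667² + 0.3958² + 0.0208² + 0.0833² + 0.2083² + 0.1250² = 0.027789 + 0.156658 + 0.000433 + 0.006939 + 0.043389 + 0.015625 = 0.250833
B = 1 / 0.250833 = 3.9867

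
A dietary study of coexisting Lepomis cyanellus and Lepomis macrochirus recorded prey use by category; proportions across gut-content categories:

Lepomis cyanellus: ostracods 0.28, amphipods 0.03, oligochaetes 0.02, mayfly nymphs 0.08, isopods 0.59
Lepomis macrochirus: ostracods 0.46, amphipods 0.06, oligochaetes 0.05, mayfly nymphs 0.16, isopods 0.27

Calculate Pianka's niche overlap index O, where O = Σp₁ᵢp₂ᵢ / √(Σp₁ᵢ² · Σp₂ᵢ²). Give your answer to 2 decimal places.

0.82

Σ p₁ᵢp₂ᵢ = 0.1288 + 0.0018 + 0.0010 + 0.0128 + 0.1593 = 0.3037
Σp_1ᵢ² = 0.28² + 0.03² + 0.02² + 0.08² + 0.59² = 0.0784 + 0.0009 + 0.0004 + 0.0064 + 0.3481 = 0.4342
Σp_2ᵢ² = 0.46² + 0.06² + 0.05² + 0.16² + 0.27² = 0.2116 + 0.0036 + 0.0025 + 0.0256 + 0.0729 = 0.3162
O = 0.3037 / √(0.4342 × 0.3162) = 0.3037 / 0.37053 = 0.8196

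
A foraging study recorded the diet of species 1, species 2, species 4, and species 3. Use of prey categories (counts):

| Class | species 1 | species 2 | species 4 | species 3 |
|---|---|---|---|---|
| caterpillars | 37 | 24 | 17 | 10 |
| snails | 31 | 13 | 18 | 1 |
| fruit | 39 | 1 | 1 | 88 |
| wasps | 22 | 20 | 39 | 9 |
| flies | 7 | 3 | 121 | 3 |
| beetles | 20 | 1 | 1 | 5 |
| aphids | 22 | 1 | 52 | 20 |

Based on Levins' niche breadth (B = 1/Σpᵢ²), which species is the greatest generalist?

species 1

Proportions for species 1 (n=178): 37/178=0.2079, 31/178=0.1742, 39/178=0.2191, 22/178=0.1236, 7/178=0.0393, 20/178=0.1124, 22/178=0.1236
Proportions for species 2 (n=63): 24/63=0.3810, 13/63=0.2063, 1/63=0.0159, 20/63=0.3175, 3/63=0.0476, 1/63=0.0159, 1/63=0.0159
Proportions for species 4 (n=249): 17/249=0.0683, 18/249=0.0723, 1/249=0.0040, 39/249=0.1566, 121/249=0.4859, 1/249=0.0040, 52/249=0.2088
Proportions for species 3 (n=136): 10/136=0.0735, 1/136=0.0074, 88/136=0.6471, 9/136=0.0662, 3/136=0.0221, 5/136=0.0368, 20/136=0.1471
Σp_1ᵢ² = 0.2079² + 0.1742² + 0.2191² + 0.1236² + 0.0393² + 0.1124² + 0.1236² = 0.043222 + 0.030346 + 0.048005 + 0.015277 + 0.001544 + 0.012634 + 0.015277 = 0.166305
B_1 = 1 / 0.166305 = 6.0130
Σp_2ᵢ² = 0.3810² + 0.2063² + 0.0159² + 0.3175² + 0.0476² + 0.0159² + 0.0159² = 0.145161 + 0.042560 + 0.000253 + 0.100806 + 0.002266 + 0.000253 + 0.000253 = 0.291552
B_2 = 1 / 0.291552 = 3.4299
Σp_4ᵢ² = 0.0683² + 0.0723² + 0.0040² + 0.1566² + 0.4859² + 0.0040² + 0.2088² = 0.004665 + 0.005227 + 0.000016 + 0.024524 + 0.236099 + 0.000016 + 0.043597 = 0.314144
B_4 = 1 / 0.314144 = 3.1833
Σp_3ᵢ² = 0.0735² + 0.0074² + 0.6471² + 0.0662² + 0.0221² + 0.0368² + 0.1471² = 0.005402 + 0.000055 + 0.418738 + 0.004382 + 0.000488 + 0.001354 + 0.021638 = 0.452057
B_3 = 1 / 0.452057 = 2.2121
Highest B → broadest niche (most generalist): species 1 (B = 6.01).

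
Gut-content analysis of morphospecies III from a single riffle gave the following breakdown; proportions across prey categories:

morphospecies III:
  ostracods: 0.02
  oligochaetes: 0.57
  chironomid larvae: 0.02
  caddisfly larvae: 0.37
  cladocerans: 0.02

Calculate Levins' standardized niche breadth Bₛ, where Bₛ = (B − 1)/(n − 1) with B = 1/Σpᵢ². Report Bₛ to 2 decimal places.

0.29

Σpᵢ² = 0.02² + 0.57² + 0.02² + 0.37² + 0.02² = 0.0004 + 0.3249 + 0.0004 + 0.1369 + 0.0004 = 0.4630
B = 1 / 0.4630 = 2.1598
Bₛ = (B − 1)/(n − 1) = (2.1598 − 1)/(5 − 1) = 1.1598/4 = 0.2900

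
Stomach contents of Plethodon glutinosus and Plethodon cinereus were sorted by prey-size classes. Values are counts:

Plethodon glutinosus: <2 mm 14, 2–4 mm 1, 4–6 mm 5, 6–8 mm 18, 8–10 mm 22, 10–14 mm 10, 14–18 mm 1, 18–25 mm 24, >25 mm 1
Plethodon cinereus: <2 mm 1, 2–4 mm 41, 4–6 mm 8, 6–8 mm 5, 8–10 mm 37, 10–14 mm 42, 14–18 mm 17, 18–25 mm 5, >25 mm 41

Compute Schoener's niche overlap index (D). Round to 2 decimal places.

Proportions for Plethodon glutinosus (n=96): 14/96=0.1458, 1/96=0.0104, 5/96=0.0521, 18/96=0.1875, 22/96=0.2292, 10/96=0.1042, 1/96=0.0104, 24/96=0.2500, 1/96=0.0104
Proportions for Plethodon cinereus (n=197): 1/197=0.0051, 41/197=0.2081, 8/197=0.0406, 5/197=0.0254, 37/197=0.1878, 42/197=0.2132, 17/197=0.0863, 5/197=0.0254, 41/197=0.2081
Σ|p₁ᵢ − p₂ᵢ| = 0.1407 + 0.1977 + 0.0115 + 0.1621 + 0.0414 + 0.1090 + 0.0759 + 0.2246 + 0.1977 = 1.1606
D = 1 − ½ × 1.1606 = 1 − 0.58030 = 0.41970

0.42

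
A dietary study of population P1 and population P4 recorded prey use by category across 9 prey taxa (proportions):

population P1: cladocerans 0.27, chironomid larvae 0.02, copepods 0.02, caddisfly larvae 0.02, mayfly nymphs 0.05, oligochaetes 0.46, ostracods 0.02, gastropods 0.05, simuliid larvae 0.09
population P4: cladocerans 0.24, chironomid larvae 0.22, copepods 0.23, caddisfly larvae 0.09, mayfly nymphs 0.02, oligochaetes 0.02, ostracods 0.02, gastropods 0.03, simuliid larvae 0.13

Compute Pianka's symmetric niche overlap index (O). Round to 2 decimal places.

0.42

Σ p₁ᵢp₂ᵢ = 0.0648 + 0.0044 + 0.0046 + 0.0018 + 0.0010 + 0.0092 + 0.0004 + 0.0015 + 0.0117 = 0.0994
Σp_1ᵢ² = 0.27² + 0.02² + 0.02² + 0.02² + 0.05² + 0.46² + 0.02² + 0.05² + 0.09² = 0.0729 + 0.0004 + 0.0004 + 0.0004 + 0.0025 + 0.2116 + 0.0004 + 0.0025 + 0.0081 = 0.2992
Σp_2ᵢ² = 0.24² + 0.22² + 0.23² + 0.09² + 0.02² + 0.02² + 0.02² + 0.03² + 0.13² = 0.0576 + 0.0484 + 0.0529 + 0.0081 + 0.0004 + 0.0004 + 0.0004 + 0.0009 + 0.0169 = 0.1860
O = 0.0994 / √(0.2992 × 0.1860) = 0.0994 / 0.23591 = 0.4213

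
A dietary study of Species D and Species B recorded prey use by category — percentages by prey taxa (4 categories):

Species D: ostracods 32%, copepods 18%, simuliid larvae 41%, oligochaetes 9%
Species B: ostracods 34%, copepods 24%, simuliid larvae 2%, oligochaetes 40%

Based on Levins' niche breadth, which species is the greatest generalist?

Convert percentages to proportions (divide by 100).
Σp_Dᵢ² = 0.32² + 0.18² + 0.41² + 0.09² = 0.1024 + 0.0324 + 0.1681 + 0.0081 = 0.3110
B_D = 1 / 0.3110 = 3.2154
Σp_Bᵢ² = 0.34² + 0.24² + 0.02² + 0.40² = 0.1156 + 0.0576 + 0.0004 + 0.1600 = 0.3336
B_B = 1 / 0.3336 = 2.9976
Highest B → broadest niche (most generalist): Species D (B = 3.22).

Species D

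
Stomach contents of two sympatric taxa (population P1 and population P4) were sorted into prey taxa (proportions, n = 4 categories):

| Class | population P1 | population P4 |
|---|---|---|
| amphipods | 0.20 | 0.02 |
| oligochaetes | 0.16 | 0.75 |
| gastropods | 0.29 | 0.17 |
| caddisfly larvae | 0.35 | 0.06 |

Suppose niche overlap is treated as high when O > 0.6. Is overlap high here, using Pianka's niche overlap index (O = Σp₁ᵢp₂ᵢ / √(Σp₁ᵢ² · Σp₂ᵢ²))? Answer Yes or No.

No

Σ p₁ᵢp₂ᵢ = 0.0040 + 0.1200 + 0.0493 + 0.0210 = 0.1943
Σp_1ᵢ² = 0.20² + 0.16² + 0.29² + 0.35² = 0.0400 + 0.0256 + 0.0841 + 0.1225 = 0.2722
Σp_2ᵢ² = 0.02² + 0.75² + 0.17² + 0.06² = 0.0004 + 0.5625 + 0.0289 + 0.0036 = 0.5954
O = 0.1943 / √(0.2722 × 0.5954) = 0.1943 / 0.40258 = 0.4826
O = 0.4826 < 0.6 → No.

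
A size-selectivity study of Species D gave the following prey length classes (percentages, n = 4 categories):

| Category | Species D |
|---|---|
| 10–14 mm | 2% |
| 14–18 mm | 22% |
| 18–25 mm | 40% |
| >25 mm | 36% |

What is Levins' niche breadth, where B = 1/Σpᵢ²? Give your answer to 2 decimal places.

Convert percentages to proportions (divide by 100).
Σpᵢ² = 0.02² + 0.22² + 0.40² + 0.36² = 0.0004 + 0.0484 + 0.1600 + 0.1296 = 0.3384
B = 1 / 0.3384 = 2.9551

2.96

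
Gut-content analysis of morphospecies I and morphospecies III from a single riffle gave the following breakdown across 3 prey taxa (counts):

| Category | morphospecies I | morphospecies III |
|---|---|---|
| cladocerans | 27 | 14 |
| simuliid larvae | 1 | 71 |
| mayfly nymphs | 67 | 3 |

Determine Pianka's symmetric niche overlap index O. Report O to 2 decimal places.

Proportions for morphospecies I (n=95): 27/95=0.2842, 1/95=0.0105, 67/95=0.7053
Proportions for morphospecies III (n=88): 14/88=0.1591, 71/88=0.8068, 3/88=0.0341
Σ p₁ᵢp₂ᵢ = 0.045216 + 0.008471 + 0.024051 = 0.077738
Σp_1ᵢ² = 0.2842² + 0.0105² + 0.7053² = 0.080770 + 0.000110 + 0.497448 = 0.578328
Σp_2ᵢ² = 0.1591² + 0.8068² + 0.0341² = 0.025313 + 0.650926 + 0.001163 = 0.677402
O = 0.077738 / √(0.578328 × 0.677402) = 0.077738 / 0.6259078 = 0.1242

0.12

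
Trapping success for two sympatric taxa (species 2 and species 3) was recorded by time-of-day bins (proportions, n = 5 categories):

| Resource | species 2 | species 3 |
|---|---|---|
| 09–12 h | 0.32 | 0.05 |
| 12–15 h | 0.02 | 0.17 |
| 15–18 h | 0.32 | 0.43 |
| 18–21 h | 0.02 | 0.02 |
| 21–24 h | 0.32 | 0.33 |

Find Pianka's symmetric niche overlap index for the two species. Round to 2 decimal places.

Σ p₁ᵢp₂ᵢ = 0.0160 + 0.0034 + 0.1376 + 0.0004 + 0.1056 = 0.2630
Σp_1ᵢ² = 0.32² + 0.02² + 0.32² + 0.02² + 0.32² = 0.1024 + 0.0004 + 0.1024 + 0.0004 + 0.1024 = 0.3080
Σp_2ᵢ² = 0.05² + 0.17² + 0.43² + 0.02² + 0.33² = 0.0025 + 0.0289 + 0.1849 + 0.0004 + 0.1089 = 0.3256
O = 0.2630 / √(0.3080 × 0.3256) = 0.2630 / 0.31668 = 0.8305

0.83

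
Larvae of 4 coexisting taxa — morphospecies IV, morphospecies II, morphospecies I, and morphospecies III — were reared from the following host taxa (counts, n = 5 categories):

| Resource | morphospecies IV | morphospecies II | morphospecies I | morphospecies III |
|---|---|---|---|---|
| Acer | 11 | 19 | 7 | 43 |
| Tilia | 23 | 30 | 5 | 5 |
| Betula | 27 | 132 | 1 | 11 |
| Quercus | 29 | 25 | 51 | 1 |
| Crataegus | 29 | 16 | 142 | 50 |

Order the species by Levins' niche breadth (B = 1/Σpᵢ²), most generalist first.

morphospecies IV > morphospecies III > morphospecies II > morphospecies I

Proportions for morphospecies IV (n=119): 11/119=0.0924, 23/119=0.1933, 27/119=0.2269, 29/119=0.2437, 29/119=0.2437
Proportions for morphospecies II (n=222): 19/222=0.0856, 30/222=0.1351, 132/222=0.5946, 25/222=0.1126, 16/222=0.0721
Proportions for morphospecies I (n=206): 7/206=0.0340, 5/206=0.0243, 1/206=0.0049, 51/206=0.2476, 142/206=0.6893
Proportions for morphospecies III (n=110): 43/110=0.3909, 5/110=0.0455, 11/110=0.1000, 1/110=0.0091, 50/110=0.4545
Σp_IVᵢ² = 0.0924² + 0.1933² + 0.2269² + 0.2437² + 0.2437² = 0.008538 + 0.037365 + 0.051484 + 0.059390 + 0.059390 = 0.216167
B_IV = 1 / 0.216167 = 4.6261
Σp_IIᵢ² = 0.0856² + 0.1351² + 0.5946² + 0.1126² + 0.0721² = 0.007327 + 0.018252 + 0.353549 + 0.012679 + 0.005198 = 0.397005
B_II = 1 / 0.397005 = 2.5189
Σp_Iᵢ² = 0.0340² + 0.0243² + 0.0049² + 0.2476² + 0.6893² = 0.001156 + 0.000590 + 0.000024 + 0.061306 + 0.475134 = 0.538210
B_I = 1 / 0.538210 = 1.8580
Σp_IIIᵢ² = 0.3909² + 0.0455² + 0.1000² + 0.0091² + 0.4545² = 0.152803 + 0.002070 + 0.010000 + 0.000083 + 0.206570 = 0.371526
B_III = 1 / 0.371526 = 2.6916
Ranking by B (broadest → narrowest): morphospecies IV (4.63) > morphospecies III (2.69) > morphospecies II (2.52) > morphospecies I (1.86)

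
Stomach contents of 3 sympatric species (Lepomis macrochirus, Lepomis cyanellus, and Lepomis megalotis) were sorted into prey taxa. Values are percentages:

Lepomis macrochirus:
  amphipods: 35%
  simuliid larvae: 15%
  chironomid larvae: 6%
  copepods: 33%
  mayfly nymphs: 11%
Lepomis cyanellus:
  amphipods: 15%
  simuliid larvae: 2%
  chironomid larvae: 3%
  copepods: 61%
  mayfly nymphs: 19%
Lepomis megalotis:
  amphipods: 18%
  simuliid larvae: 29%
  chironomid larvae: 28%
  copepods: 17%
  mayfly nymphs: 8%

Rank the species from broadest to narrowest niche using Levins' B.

Lepomis megalotis > Lepomis macrochirus > Lepomis cyanellus

Convert percentages to proportions (divide by 100).
Σp_macrᵢ² = 0.35² + 0.15² + 0.06² + 0.33² + 0.11² = 0.1225 + 0.0225 + 0.0036 + 0.1089 + 0.0121 = 0.2696
B_macr = 1 / 0.2696 = 3.7092
Σp_cyanᵢ² = 0.15² + 0.02² + 0.03² + 0.61² + 0.19² = 0.0225 + 0.0004 + 0.0009 + 0.3721 + 0.0361 = 0.4320
B_cyan = 1 / 0.4320 = 2.3148
Σp_megaᵢ² = 0.18² + 0.29² + 0.28² + 0.17² + 0.08² = 0.0324 + 0.0841 + 0.0784 + 0.0289 + 0.0064 = 0.2302
B_mega = 1 / 0.2302 = 4.3440
Ranking by B (broadest → narrowest): Lepomis megalotis (4.34) > Lepomis macrochirus (3.71) > Lepomis cyanellus (2.31)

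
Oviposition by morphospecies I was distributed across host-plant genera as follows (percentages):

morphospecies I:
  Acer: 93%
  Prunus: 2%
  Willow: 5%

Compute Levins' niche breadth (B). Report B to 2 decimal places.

Convert percentages to proportions (divide by 100).
Σpᵢ² = 0.93² + 0.02² + 0.05² = 0.8649 + 0.0004 + 0.0025 = 0.8678
B = 1 / 0.8678 = 1.1523

1.15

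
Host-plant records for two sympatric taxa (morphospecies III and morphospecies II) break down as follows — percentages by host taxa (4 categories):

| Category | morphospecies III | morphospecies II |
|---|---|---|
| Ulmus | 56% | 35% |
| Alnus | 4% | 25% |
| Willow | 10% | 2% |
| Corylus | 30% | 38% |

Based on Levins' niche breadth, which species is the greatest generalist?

Convert percentages to proportions (divide by 100).
Σp_IIIᵢ² = 0.56² + 0.04² + 0.10² + 0.30² = 0.3136 + 0.0016 + 0.0100 + 0.0900 = 0.4152
B_III = 1 / 0.4152 = 2.4085
Σp_IIᵢ² = 0.35² + 0.25² + 0.02² + 0.38² = 0.1225 + 0.0625 + 0.0004 + 0.1444 = 0.3298
B_II = 1 / 0.3298 = 3.0321
Highest B → broadest niche (most generalist): morphospecies II (B = 3.03).

morphospecies II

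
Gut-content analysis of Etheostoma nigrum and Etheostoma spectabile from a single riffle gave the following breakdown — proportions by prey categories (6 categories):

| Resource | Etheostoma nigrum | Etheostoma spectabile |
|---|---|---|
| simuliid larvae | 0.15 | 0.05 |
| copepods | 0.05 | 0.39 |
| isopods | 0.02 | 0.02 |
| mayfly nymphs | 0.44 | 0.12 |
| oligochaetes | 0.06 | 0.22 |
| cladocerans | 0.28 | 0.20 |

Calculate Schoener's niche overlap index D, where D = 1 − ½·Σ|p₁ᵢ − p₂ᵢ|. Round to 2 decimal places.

Σ|p₁ᵢ − p₂ᵢ| = 0.10 + 0.34 + 0.00 + 0.32 + 0.16 + 0.08 = 1.00
D = 1 − ½ × 1.00 = 1 − 0.500 = 0.5000

0.50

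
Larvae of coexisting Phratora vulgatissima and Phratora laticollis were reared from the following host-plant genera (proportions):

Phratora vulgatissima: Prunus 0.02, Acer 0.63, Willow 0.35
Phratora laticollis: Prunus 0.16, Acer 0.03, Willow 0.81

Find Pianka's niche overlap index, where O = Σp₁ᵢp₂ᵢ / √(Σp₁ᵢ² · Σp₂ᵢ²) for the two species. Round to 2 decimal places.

Σ p₁ᵢp₂ᵢ = 0.0032 + 0.0189 + 0.2835 = 0.3056
Σp_1ᵢ² = 0.02² + 0.63² + 0.35² = 0.0004 + 0.3969 + 0.1225 = 0.5198
Σp_2ᵢ² = 0.16² + 0.03² + 0.81² = 0.0256 + 0.0009 + 0.6561 = 0.6826
O = 0.3056 / √(0.5198 × 0.6826) = 0.3056 / 0.59566 = 0.5130

0.51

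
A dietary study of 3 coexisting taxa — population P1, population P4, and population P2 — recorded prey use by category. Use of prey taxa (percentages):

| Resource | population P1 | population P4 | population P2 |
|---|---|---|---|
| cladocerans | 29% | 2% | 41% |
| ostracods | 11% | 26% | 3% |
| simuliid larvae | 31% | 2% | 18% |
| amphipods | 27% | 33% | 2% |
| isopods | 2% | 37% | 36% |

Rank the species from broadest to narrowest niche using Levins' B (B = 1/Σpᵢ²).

population P1 > population P4 > population P2

Convert percentages to proportions (divide by 100).
Σp_P1ᵢ² = 0.29² + 0.11² + 0.31² + 0.27² + 0.02² = 0.0841 + 0.0121 + 0.0961 + 0.0729 + 0.0004 = 0.2656
B_P1 = 1 / 0.2656 = 3.7651
Σp_P4ᵢ² = 0.02² + 0.26² + 0.02² + 0.33² + 0.37² = 0.0004 + 0.0676 + 0.0004 + 0.1089 + 0.1369 = 0.3142
B_P4 = 1 / 0.3142 = 3.1827
Σp_P2ᵢ² = 0.41² + 0.03² + 0.18² + 0.02² + 0.36² = 0.1681 + 0.0009 + 0.0324 + 0.0004 + 0.1296 = 0.3314
B_P2 = 1 / 0.3314 = 3.0175
Ranking by B (broadest → narrowest): population P1 (3.77) > population P4 (3.18) > population P2 (3.02)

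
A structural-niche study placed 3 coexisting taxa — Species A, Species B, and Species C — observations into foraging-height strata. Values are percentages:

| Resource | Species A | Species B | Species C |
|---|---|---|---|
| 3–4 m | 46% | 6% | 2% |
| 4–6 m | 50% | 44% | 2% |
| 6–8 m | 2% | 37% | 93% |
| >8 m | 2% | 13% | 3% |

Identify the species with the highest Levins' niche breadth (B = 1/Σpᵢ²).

Species B

Convert percentages to proportions (divide by 100).
Σp_Aᵢ² = 0.46² + 0.50² + 0.02² + 0.02² = 0.2116 + 0.2500 + 0.0004 + 0.0004 = 0.4624
B_A = 1 / 0.4624 = 2.1626
Σp_Bᵢ² = 0.06² + 0.44² + 0.37² + 0.13² = 0.0036 + 0.1936 + 0.1369 + 0.0169 = 0.3510
B_B = 1 / 0.3510 = 2.8490
Σp_Cᵢ² = 0.02² + 0.02² + 0.93² + 0.03² = 0.0004 + 0.0004 + 0.8649 + 0.0009 = 0.8666
B_C = 1 / 0.8666 = 1.1539
Highest B → broadest niche (most generalist): Species B (B = 2.85).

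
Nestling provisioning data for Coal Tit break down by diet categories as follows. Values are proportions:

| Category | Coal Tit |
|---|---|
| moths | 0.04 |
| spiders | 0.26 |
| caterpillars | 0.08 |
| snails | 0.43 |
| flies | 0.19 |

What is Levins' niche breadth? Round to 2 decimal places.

3.37

Σpᵢ² = 0.04² + 0.26² + 0.08² + 0.43² + 0.19² = 0.0016 + 0.0676 + 0.0064 + 0.1849 + 0.0361 = 0.2966
B = 1 / 0.2966 = 3.3715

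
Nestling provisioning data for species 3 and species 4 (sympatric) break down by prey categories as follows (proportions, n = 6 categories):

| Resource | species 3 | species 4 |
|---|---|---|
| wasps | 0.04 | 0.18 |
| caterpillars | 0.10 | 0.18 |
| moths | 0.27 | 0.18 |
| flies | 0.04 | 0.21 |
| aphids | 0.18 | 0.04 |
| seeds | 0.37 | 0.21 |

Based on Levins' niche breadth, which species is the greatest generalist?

Σp_3ᵢ² = 0.04² + 0.10² + 0.27² + 0.04² + 0.18² + 0.37² = 0.0016 + 0.0100 + 0.0729 + 0.0016 + 0.0324 + 0.1369 = 0.2554
B_3 = 1 / 0.2554 = 3.9154
Σp_4ᵢ² = 0.18² + 0.18² + 0.18² + 0.21² + 0.04² + 0.21² = 0.0324 + 0.0324 + 0.0324 + 0.0441 + 0.0016 + 0.0441 = 0.1870
B_4 = 1 / 0.1870 = 5.3476
Highest B → broadest niche (most generalist): species 4 (B = 5.35).

species 4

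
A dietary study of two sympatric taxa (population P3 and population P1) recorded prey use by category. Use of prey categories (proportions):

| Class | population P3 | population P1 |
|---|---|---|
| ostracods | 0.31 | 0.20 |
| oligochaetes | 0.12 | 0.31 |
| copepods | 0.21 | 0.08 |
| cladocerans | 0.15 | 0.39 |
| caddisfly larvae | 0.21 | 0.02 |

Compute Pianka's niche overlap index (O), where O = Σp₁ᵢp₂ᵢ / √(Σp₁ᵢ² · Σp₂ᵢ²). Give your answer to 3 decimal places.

Σ p₁ᵢp₂ᵢ = 0.0620 + 0.0372 + 0.0168 + 0.0585 + 0.0042 = 0.1787
Σp_1ᵢ² = 0.31² + 0.12² + 0.21² + 0.15² + 0.21² = 0.0961 + 0.0144 + 0.0441 + 0.0225 + 0.0441 = 0.2212
Σp_2ᵢ² = 0.20² + 0.31² + 0.08² + 0.39² + 0.02² = 0.0400 + 0.0961 + 0.0064 + 0.1521 + 0.0004 = 0.2950
O = 0.1787 / √(0.2212 × 0.2950) = 0.1787 / 0.255449 = 0.69955

0.700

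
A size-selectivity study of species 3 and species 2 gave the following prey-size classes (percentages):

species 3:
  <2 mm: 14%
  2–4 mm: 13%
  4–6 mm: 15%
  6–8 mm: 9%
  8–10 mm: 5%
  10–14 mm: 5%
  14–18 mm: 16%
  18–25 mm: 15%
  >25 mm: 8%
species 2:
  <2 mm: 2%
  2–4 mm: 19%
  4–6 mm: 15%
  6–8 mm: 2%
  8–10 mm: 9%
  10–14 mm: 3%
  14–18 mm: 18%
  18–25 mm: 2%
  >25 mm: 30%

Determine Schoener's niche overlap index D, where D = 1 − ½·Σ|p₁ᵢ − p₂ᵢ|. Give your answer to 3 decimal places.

0.660

Convert percentages to proportions (divide by 100).
Σ|p₁ᵢ − p₂ᵢ| = 0.12 + 0.06 + 0.00 + 0.07 + 0.04 + 0.02 + 0.02 + 0.13 + 0.22 = 0.68
D = 1 − ½ × 0.68 = 1 − 0.340 = 0.66000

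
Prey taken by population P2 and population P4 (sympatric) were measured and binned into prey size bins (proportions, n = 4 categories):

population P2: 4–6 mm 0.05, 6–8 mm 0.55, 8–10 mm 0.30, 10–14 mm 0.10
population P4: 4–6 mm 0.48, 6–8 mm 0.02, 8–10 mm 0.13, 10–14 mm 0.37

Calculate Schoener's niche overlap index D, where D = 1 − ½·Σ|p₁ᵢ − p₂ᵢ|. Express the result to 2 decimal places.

Σ|p₁ᵢ − p₂ᵢ| = 0.43 + 0.53 + 0.17 + 0.27 = 1.40
D = 1 − ½ × 1.40 = 1 − 0.700 = 0.3000

0.30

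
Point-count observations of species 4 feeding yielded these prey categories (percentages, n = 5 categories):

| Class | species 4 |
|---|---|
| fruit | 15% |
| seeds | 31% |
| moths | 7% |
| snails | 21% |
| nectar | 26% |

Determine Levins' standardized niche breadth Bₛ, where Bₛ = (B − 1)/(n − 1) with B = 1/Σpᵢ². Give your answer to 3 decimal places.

0.813

Convert percentages to proportions (divide by 100).
Σpᵢ² = 0.15² + 0.31² + 0.07² + 0.21² + 0.26² = 0.0225 + 0.0961 + 0.0049 + 0.0441 + 0.0676 = 0.2352
B = 1 / 0.2352 = 4.25170
Bₛ = (B − 1)/(n − 1) = (4.25170 − 1)/(5 − 1) = 3.25170/4 = 0.81293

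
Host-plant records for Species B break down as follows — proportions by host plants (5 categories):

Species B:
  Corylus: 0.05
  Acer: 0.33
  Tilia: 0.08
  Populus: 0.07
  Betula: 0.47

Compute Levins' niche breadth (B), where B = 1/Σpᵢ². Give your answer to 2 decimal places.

Σpᵢ² = 0.05² + 0.33² + 0.08² + 0.07² + 0.47² = 0.0025 + 0.1089 + 0.0064 + 0.0049 + 0.2209 = 0.3436
B = 1 / 0.3436 = 2.9104

2.91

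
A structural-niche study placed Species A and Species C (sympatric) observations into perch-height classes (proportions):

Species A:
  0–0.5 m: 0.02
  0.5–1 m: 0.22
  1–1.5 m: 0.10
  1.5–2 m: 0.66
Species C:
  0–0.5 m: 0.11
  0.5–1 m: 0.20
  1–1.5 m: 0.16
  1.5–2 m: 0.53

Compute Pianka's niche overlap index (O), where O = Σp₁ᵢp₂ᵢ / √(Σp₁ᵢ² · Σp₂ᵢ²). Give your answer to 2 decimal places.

Σ p₁ᵢp₂ᵢ = 0.0022 + 0.0440 + 0.0160 + 0.3498 = 0.4120
Σp_1ᵢ² = 0.02² + 0.22² + 0.10² + 0.66² = 0.0004 + 0.0484 + 0.0100 + 0.4356 = 0.4944
Σp_2ᵢ² = 0.11² + 0.20² + 0.16² + 0.53² = 0.0121 + 0.0400 + 0.0256 + 0.2809 = 0.3586
O = 0.4120 / √(0.4944 × 0.3586) = 0.4120 / 0.42106 = 0.9785

0.98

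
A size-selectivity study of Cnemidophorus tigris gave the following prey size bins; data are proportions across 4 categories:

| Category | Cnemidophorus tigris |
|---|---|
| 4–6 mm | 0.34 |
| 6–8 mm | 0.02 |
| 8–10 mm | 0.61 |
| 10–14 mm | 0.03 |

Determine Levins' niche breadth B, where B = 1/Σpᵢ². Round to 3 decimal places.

Σpᵢ² = 0.34² + 0.02² + 0.61² + 0.03² = 0.1156 + 0.0004 + 0.3721 + 0.0009 = 0.4890
B = 1 / 0.4890 = 2.04499

2.045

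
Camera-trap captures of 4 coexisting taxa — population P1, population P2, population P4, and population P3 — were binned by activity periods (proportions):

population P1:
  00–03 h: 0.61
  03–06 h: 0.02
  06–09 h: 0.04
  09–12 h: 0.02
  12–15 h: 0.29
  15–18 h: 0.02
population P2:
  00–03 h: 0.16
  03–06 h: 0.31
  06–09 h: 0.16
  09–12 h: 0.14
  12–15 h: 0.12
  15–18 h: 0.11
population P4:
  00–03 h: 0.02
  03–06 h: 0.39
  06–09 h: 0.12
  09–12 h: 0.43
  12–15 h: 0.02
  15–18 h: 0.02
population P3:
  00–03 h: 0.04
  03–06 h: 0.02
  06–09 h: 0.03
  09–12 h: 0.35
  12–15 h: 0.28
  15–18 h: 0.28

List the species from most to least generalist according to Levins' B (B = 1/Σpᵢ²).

population P2 > population P3 > population P4 > population P1

Σp_P1ᵢ² = 0.61² + 0.02² + 0.04² + 0.02² + 0.29² + 0.02² = 0.3721 + 0.0004 + 0.0016 + 0.0004 + 0.0841 + 0.0004 = 0.4590
B_P1 = 1 / 0.4590 = 2.1786
Σp_P2ᵢ² = 0.16² + 0.31² + 0.16² + 0.14² + 0.12² + 0.11² = 0.0256 + 0.0961 + 0.0256 + 0.0196 + 0.0144 + 0.0121 = 0.1934
B_P2 = 1 / 0.1934 = 5.1706
Σp_P4ᵢ² = 0.02² + 0.39² + 0.12² + 0.43² + 0.02² + 0.02² = 0.0004 + 0.1521 + 0.0144 + 0.1849 + 0.0004 + 0.0004 = 0.3526
B_P4 = 1 / 0.3526 = 2.8361
Σp_P3ᵢ² = 0.04² + 0.02² + 0.03² + 0.35² + 0.28² + 0.28² = 0.0016 + 0.0004 + 0.0009 + 0.1225 + 0.0784 + 0.0784 = 0.2822
B_P3 = 1 / 0.2822 = 3.5436
Ranking by B (broadest → narrowest): population P2 (5.17) > population P3 (3.54) > population P4 (2.84) > population P1 (2.18)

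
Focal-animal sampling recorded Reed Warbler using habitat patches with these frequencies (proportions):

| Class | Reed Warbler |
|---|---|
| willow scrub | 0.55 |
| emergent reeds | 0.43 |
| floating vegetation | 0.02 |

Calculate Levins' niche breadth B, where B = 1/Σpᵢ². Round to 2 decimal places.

Σpᵢ² = 0.55² + 0.43² + 0.02² = 0.3025 + 0.1849 + 0.0004 = 0.4878
B = 1 / 0.4878 = 2.0500

2.05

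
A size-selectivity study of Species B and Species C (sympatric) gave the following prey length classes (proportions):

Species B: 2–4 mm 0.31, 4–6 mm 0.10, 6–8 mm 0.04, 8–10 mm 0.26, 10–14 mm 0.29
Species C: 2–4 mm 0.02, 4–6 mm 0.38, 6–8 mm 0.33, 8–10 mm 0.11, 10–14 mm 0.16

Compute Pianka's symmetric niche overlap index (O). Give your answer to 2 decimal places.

0.48

Σ p₁ᵢp₂ᵢ = 0.0062 + 0.0380 + 0.0132 + 0.0286 + 0.0464 = 0.1324
Σp_1ᵢ² = 0.31² + 0.10² + 0.04² + 0.26² + 0.29² = 0.0961 + 0.0100 + 0.0016 + 0.0676 + 0.0841 = 0.2594
Σp_2ᵢ² = 0.02² + 0.38² + 0.33² + 0.11² + 0.16² = 0.0004 + 0.1444 + 0.1089 + 0.0121 + 0.0256 = 0.2914
O = 0.1324 / √(0.2594 × 0.2914) = 0.1324 / 0.27493 = 0.4816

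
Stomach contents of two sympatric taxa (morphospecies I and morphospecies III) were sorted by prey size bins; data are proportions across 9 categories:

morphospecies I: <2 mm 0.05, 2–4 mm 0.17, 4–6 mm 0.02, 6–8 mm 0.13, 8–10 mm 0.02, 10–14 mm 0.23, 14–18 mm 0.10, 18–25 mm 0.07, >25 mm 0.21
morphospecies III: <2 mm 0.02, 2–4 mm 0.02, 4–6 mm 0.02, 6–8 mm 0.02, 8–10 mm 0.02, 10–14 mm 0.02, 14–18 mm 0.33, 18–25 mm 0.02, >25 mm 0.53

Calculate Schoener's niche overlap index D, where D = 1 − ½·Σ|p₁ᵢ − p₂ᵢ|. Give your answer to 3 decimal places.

Σ|p₁ᵢ − p₂ᵢ| = 0.03 + 0.15 + 0.00 + 0.11 + 0.00 + 0.21 + 0.23 + 0.05 + 0.32 = 1.10
D = 1 − ½ × 1.10 = 1 − 0.550 = 0.45000

0.450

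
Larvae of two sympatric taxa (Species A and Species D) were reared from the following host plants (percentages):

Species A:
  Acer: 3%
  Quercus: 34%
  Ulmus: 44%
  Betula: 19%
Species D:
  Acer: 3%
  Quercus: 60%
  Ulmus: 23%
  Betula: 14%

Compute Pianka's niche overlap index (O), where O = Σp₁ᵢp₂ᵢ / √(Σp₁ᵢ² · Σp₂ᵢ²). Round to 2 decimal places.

0.86

Convert percentages to proportions (divide by 100).
Σ p₁ᵢp₂ᵢ = 0.0009 + 0.2040 + 0.1012 + 0.0266 = 0.3327
Σp_1ᵢ² = 0.03² + 0.34² + 0.44² + 0.19² = 0.0009 + 0.1156 + 0.1936 + 0.0361 = 0.3462
Σp_2ᵢ² = 0.03² + 0.60² + 0.23² + 0.14² = 0.0009 + 0.3600 + 0.0529 + 0.0196 = 0.4334
O = 0.3327 / √(0.3462 × 0.4334) = 0.3327 / 0.38735 = 0.8589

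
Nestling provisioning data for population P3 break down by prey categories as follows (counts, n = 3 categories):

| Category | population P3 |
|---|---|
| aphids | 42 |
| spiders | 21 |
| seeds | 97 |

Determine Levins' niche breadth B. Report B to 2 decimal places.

Proportions for population P3 (n=160): 42/160=0.2625, 21/160=0.1313, 97/160=0.6063
Σpᵢ² = 0.2625² + 0.1313² + 0.6063² = 0.068906 + 0.017240 + 0.367600 = 0.453746
B = 1 / 0.453746 = 2.2039

2.20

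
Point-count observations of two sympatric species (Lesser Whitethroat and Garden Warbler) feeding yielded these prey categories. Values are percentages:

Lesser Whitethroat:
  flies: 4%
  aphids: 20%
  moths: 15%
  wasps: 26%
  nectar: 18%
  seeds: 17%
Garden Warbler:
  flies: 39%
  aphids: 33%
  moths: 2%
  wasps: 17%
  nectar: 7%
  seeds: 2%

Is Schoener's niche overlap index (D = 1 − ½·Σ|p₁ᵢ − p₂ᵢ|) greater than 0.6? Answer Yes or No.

Convert percentages to proportions (divide by 100).
Σ|p₁ᵢ − p₂ᵢ| = 0.35 + 0.13 + 0.13 + 0.09 + 0.11 + 0.15 = 0.96
D = 1 − ½ × 0.96 = 1 − 0.480 = 0.5200
D = 0.5200 < 0.6 → No.

No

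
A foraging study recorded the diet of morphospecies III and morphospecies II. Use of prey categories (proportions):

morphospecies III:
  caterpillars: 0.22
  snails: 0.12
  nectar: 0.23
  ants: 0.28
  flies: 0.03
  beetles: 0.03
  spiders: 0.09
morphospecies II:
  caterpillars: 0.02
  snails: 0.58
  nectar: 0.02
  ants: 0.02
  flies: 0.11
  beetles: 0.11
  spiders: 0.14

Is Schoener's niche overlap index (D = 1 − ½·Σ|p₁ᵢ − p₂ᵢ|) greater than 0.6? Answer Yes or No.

Σ|p₁ᵢ − p₂ᵢ| = 0.20 + 0.46 + 0.21 + 0.26 + 0.08 + 0.08 + 0.05 = 1.34
D = 1 − ½ × 1.34 = 1 − 0.670 = 0.3300
D = 0.3300 < 0.6 → No.

No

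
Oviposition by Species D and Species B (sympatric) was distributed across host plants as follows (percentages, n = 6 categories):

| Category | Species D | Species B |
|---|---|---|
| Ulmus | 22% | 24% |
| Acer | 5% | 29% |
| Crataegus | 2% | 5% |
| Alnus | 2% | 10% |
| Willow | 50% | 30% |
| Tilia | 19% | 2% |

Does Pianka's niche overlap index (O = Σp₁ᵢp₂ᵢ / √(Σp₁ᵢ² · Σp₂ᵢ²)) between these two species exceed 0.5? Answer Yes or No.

Yes

Convert percentages to proportions (divide by 100).
Σ p₁ᵢp₂ᵢ = 0.0528 + 0.0145 + 0.0010 + 0.0020 + 0.1500 + 0.0038 = 0.2241
Σp_1ᵢ² = 0.22² + 0.05² + 0.02² + 0.02² + 0.50² + 0.19² = 0.0484 + 0.0025 + 0.0004 + 0.0004 + 0.2500 + 0.0361 = 0.3378
Σp_2ᵢ² = 0.24² + 0.29² + 0.05² + 0.10² + 0.30² + 0.02² = 0.0576 + 0.0841 + 0.0025 + 0.0100 + 0.0900 + 0.0004 = 0.2446
O = 0.2241 / √(0.3378 × 0.2446) = 0.2241 / 0.28745 = 0.7796
O = 0.7796 > 0.5 → Yes.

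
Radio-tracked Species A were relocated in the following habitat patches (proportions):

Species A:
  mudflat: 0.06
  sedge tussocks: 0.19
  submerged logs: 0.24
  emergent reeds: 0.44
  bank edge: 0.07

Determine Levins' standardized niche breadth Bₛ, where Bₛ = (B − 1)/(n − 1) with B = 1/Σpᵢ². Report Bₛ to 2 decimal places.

Σpᵢ² = 0.06² + 0.19² + 0.24² + 0.44² + 0.07² = 0.0036 + 0.0361 + 0.0576 + 0.1936 + 0.0049 = 0.2958
B = 1 / 0.2958 = 3.3807
Bₛ = (B − 1)/(n − 1) = (3.3807 − 1)/(5 − 1) = 2.3807/4 = 0.5952

0.60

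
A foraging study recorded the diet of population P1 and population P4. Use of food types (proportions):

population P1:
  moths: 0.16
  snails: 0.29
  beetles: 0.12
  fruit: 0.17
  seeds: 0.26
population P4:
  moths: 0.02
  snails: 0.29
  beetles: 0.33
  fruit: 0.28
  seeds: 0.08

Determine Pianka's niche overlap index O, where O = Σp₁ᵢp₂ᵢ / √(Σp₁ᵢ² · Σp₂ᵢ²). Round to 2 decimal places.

0.79

Σ p₁ᵢp₂ᵢ = 0.0032 + 0.0841 + 0.0396 + 0.0476 + 0.0208 = 0.1953
Σp_1ᵢ² = 0.16² + 0.29² + 0.12² + 0.17² + 0.26² = 0.0256 + 0.0841 + 0.0144 + 0.0289 + 0.0676 = 0.2206
Σp_2ᵢ² = 0.02² + 0.29² + 0.33² + 0.28² + 0.08² = 0.0004 + 0.0841 + 0.1089 + 0.0784 + 0.0064 = 0.2782
O = 0.1953 / √(0.2206 × 0.2782) = 0.1953 / 0.24773 = 0.7884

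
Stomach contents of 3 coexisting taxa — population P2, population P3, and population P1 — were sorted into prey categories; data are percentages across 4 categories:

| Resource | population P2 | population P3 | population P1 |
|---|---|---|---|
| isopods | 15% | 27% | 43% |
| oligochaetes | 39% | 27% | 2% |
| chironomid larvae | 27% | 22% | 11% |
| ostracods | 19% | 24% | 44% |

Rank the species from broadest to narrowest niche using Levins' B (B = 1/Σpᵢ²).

population P3 > population P2 > population P1

Convert percentages to proportions (divide by 100).
Σp_P2ᵢ² = 0.15² + 0.39² + 0.27² + 0.19² = 0.0225 + 0.1521 + 0.0729 + 0.0361 = 0.2836
B_P2 = 1 / 0.2836 = 3.5261
Σp_P3ᵢ² = 0.27² + 0.27² + 0.22² + 0.24² = 0.0729 + 0.0729 + 0.0484 + 0.0576 = 0.2518
B_P3 = 1 / 0.2518 = 3.9714
Σp_P1ᵢ² = 0.43² + 0.02² + 0.11² + 0.44² = 0.1849 + 0.0004 + 0.0121 + 0.1936 = 0.3910
B_P1 = 1 / 0.3910 = 2.5575
Ranking by B (broadest → narrowest): population P3 (3.97) > population P2 (3.53) > population P1 (2.56)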